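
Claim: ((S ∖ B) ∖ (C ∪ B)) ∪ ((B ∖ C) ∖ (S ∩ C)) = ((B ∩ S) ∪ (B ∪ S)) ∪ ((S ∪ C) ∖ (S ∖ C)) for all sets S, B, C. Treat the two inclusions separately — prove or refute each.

(⊆) Let x ∈ ((S ∖ B) ∖ (C ∪ B)) ∪ ((B ∖ C) ∖ (S ∩ C)). Then either x ∈ S and x ∉ B, C; or x ∈ B and x ∉ S, C; or x ∈ S ∩ B and x ∉ C. In each case x ∈ ((B ∩ S) ∪ (B ∪ S)) ∪ ((S ∪ C) ∖ (S ∖ C)), so ((S ∖ B) ∖ (C ∪ B)) ∪ ((B ∖ C) ∖ (S ∩ C)) ⊆ ((B ∩ S) ∪ (B ∪ S)) ∪ ((S ∪ C) ∖ (S ∖ C)).

(⊇) This inclusion fails. Take S = ∅, B = ∅, C = {1}; then 1 ∈ ((B ∩ S) ∪ (B ∪ S)) ∪ ((S ∪ C) ∖ (S ∖ C)) but 1 ∉ ((S ∖ B) ∖ (C ∪ B)) ∪ ((B ∖ C) ∖ (S ∩ C)).

The sets are not equal: only the forward inclusion holds.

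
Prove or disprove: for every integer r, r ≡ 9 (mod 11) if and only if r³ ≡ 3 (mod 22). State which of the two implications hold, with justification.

[⇐] The residues r modulo 22 with r³ ≡ 3 (mod 22) are exactly {9}, and each is ≡ 9 (mod 11).

[⇒] This fails: take r = 20. Then 20 ≡ 9 (mod 11), but 20³ = 8000 ≡ 14 (mod 22), not 3.

Only the converse holds.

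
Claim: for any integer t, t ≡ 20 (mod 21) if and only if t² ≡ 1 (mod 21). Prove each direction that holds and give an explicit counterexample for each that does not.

Only the forward implication holds.

(⇒) Suppose t ≡ 20 (mod 21). Write t = 21j + 20. Then (21j + 20)² = 441j² + 840j + 400 = 21(21j² + 40j + 19) + 1, so t² ≡ 1 (mod 21).

(⇐) This fails: take t = 1. Then 1² = 1 ≡ 1 (mod 21), yet 1 ≡ 1 (mod 21), not 20.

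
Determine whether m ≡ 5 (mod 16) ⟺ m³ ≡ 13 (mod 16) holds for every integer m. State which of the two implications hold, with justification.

Both implications hold.

Forward direction. Suppose m ≡ 5 (mod 16). Write m = 16j + 5. Then (16j + 5)³ = 4096j³ + 3840j² + 1200j + 125 = 16(256j³ + 240j² + 75j + 7) + 13, so m³ ≡ 13 (mod 16).

Converse. Suppose m³ ≡ 13 (mod 16). The only residue r in {0, …, 15} with r³ ≡ 13 (mod 16) is r = 5, so m ≡ 5 (mod 16).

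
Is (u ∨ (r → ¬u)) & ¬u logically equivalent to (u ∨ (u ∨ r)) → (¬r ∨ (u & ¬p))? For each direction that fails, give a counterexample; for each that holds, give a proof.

Forward direction. This fails. Under p = F, r = T, u = F, the left side is true but the right side is false.

Converse. This fails. Under p = F, r = F, u = T, the left side is false but the right side is true.

(⇒) fails and (⇐) fails.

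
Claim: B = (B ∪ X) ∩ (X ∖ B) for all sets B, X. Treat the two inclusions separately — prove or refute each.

Both inclusions fail.

(⊆) This inclusion fails. Take B = {1}, X = ∅; then 1 ∈ B but 1 ∉ (B ∪ X) ∩ (X ∖ B).

(⊇) This inclusion fails. Take B = ∅, X = {1}; then 1 ∈ (B ∪ X) ∩ (X ∖ B) but 1 ∉ B.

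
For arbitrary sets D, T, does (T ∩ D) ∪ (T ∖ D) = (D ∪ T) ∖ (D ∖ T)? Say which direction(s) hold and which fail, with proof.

The two sets are equal.

(⟹) Let x ∈ (T ∩ D) ∪ (T ∖ D). Then either x ∈ T and x ∉ D; or x ∈ D ∩ T. In each case x ∈ (D ∪ T) ∖ (D ∖ T), so (T ∩ D) ∪ (T ∖ D) ⊆ (D ∪ T) ∖ (D ∖ T).

(⟸) Let x ∈ (D ∪ T) ∖ (D ∖ T). Then either x ∈ T and x ∉ D; or x ∈ D ∩ T. In each case x ∈ (T ∩ D) ∪ (T ∖ D), so (D ∪ T) ∖ (D ∖ T) ⊆ (T ∩ D) ∪ (T ∖ D).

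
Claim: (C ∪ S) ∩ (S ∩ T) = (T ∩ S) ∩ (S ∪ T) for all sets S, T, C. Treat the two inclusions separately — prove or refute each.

Both inclusions hold.

Forward inclusion. Let x ∈ (C ∪ S) ∩ (S ∩ T). Then either x ∈ S ∩ T and x ∉ C; or x ∈ S ∩ T ∩ C. In each case x ∈ (T ∩ S) ∩ (S ∪ T), so (C ∪ S) ∩ (S ∩ T) ⊆ (T ∩ S) ∩ (S ∪ T).

Reverse inclusion. Let x ∈ (T ∩ S) ∩ (S ∪ T). Then either x ∈ S ∩ T and x ∉ C; or x ∈ S ∩ T ∩ C. In each case x ∈ (C ∪ S) ∩ (S ∩ T), so (T ∩ S) ∩ (S ∪ T) ⊆ (C ∪ S) ∩ (S ∩ T).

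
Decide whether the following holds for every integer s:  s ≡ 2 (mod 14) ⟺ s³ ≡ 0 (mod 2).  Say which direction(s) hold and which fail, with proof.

(⟸) This fails: take s = 0. Then 0³ = 0 ≡ 0 (mod 2), yet 0 ≡ 0 (mod 14), not 2.

(⟹) Suppose s ≡ 2 (mod 14). Then s³ ≡ 2³ = 8 (mod 14), and since 2 ∣ 14, also s³ ≡ 0 (mod 2).

Only the forward direction holds.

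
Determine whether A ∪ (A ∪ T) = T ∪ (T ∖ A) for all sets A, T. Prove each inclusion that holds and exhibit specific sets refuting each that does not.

Forward inclusion. This inclusion fails. Take A = {1}, T = ∅; then 1 ∈ A ∪ (A ∪ T) but 1 ∉ T ∪ (T ∖ A).

Reverse inclusion. Let x ∈ T ∪ (T ∖ A). Then either x ∈ T and x ∉ A; or x ∈ A ∩ T. In each case x ∈ A ∪ (A ∪ T), so T ∪ (T ∖ A) ⊆ A ∪ (A ∪ T).

(⊆) fails; (⊇) holds.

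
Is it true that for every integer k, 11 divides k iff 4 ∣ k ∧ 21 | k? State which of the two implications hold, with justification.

Neither direction holds.

(⟹) This fails: take k = 11. Certainly 11 ∣ 11, but 4 ∤ 11.

(⟸) This fails: take k = 84. Both 4 ∣ 84 and 21 ∣ 84, yet 84 is not a multiple of 11 (since 84 = 7·11 + 7), so 11 ∤ 84.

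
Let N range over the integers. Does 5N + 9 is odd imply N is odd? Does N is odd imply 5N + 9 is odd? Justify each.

[⇒] This fails: N = 6 gives 5N + 9 = 39, which is odd, but 6 is even, not odd.

[⇐] This also fails: N = 1 is odd, but 5N + 9 = 14 is even, not odd.

(⇒) fails and (⇐) fails.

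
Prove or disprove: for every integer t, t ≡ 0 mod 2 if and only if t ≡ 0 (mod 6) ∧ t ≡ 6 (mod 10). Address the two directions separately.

(⇐) If t ≡ 0 (mod 6) and t ≡ 6 (mod 10), then by the Chinese remainder theorem t ≡ 6 (mod 30). Since 6 ≡ 0 (mod 2) and 2 ∣ 30, we get t ≡ 0 (mod 2).

(⇒) This fails: t = 0 gives 0 ≡ 0 (mod 2) but 0 ≡ 0 (mod 10), so the conjunction on the right does not hold.

Only the converse holds.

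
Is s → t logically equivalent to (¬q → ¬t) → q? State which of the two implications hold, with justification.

(⇒) fails and (⇐) fails.

[⇒] This fails. Under t = F, s = F, q = F, the left side is true but the right side is false.

[⇐] This fails. Under t = F, s = T, q = T, the left side is false but the right side is true.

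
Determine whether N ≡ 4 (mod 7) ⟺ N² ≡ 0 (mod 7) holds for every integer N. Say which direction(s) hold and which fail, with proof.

(⇒) fails and (⇐) fails.

[⇒] This fails: take N = 4. Then 4 ≡ 4 (mod 7), but 4² = 16 ≡ 2 (mod 7), not 0.

[⇐] This fails: take N = 0. Then 0² = 0 ≡ 0 (mod 7), yet 0 ≡ 0 (mod 7), not 4.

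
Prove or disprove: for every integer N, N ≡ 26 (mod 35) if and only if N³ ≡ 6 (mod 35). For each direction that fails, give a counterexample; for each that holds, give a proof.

Forward direction. Suppose N ≡ 26 (mod 35). Write N = 35j + 26. Then (35j + 26)³ = 42875j³ + 95550j² + 70980j + 17576 = 35(1225j³ + 2730j² + 2028j + 502) + 6, so N³ ≡ 6 (mod 35).

Converse. This fails: take N = 6. Then 6³ = 216 ≡ 6 (mod 35), yet 6 ≡ 6 (mod 35), not 26.

Only the forward direction holds.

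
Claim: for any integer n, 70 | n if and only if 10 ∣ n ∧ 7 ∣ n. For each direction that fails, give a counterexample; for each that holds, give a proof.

[⇐] Suppose 10 ∣ n and 7 ∣ n. Any common multiple of 10 and 7 is a multiple of their lcm; here gcd(10, 7) = 1, so lcm(10, 7) = 10·7 = 70, so 70 ∣ n.

[⇒] If 70 ∣ n, write n = 70q. Since 70 = 7·10, n = 10·(7q), so 10 ∣ n; and since 70 = 10·7, n = 7·(10q), so 7 ∣ n.

Equivalent; both directions hold.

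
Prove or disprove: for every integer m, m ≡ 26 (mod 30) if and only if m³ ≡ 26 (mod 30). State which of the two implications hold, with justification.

[⇒] Suppose m ≡ 26 (mod 30). Write m = 30j + 26. Then (30j + 26)³ = 27000j³ + 70200j² + 60840j + 17576 = 30(900j³ + 2340j² + 2028j + 585) + 26, so m³ ≡ 26 (mod 30).

[⇐] Conversely, suppose m³ ≡ 26 (mod 30). The only residue r in {0, …, 29} with r³ ≡ 26 (mod 30) is r = 26, so m ≡ 26 (mod 30).

Both directions hold; the statement is true.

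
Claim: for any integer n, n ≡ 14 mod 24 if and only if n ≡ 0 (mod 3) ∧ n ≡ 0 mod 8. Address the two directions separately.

(⟹) This fails: n = 14 gives 14 ≡ 14 (mod 24) but 14 ≡ 2 (mod 3), so the conjunction on the right does not hold.

(⟸) This fails: n = 0 satisfies both congruences on the right (0 ≡ 0 mod 3 and 0 ≡ 0 mod 8) yet 0 ≡ 0 (mod 24), not 14.

(⇒) fails and (⇐) fails.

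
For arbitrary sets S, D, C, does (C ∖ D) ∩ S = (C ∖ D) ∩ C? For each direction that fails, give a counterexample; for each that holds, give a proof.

(⟸) This inclusion fails. Take S = ∅, D = ∅, C = {1}; then 1 ∈ (C ∖ D) ∩ C but 1 ∉ (C ∖ D) ∩ S.

(⟹) Let x ∈ (C ∖ D) ∩ S. Then x ∈ S ∩ C and x ∉ D, from which x ∈ (C ∖ D) ∩ C.

(⊆) holds; (⊇) fails.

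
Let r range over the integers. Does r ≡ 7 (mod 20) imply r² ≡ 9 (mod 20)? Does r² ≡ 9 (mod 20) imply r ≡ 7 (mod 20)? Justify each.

(⇒) holds; (⇐) fails.

(→) Suppose r ≡ 7 (mod 20). Write r = 20j + 7. Then (20j + 7)² = 400j² + 280j + 49 = 20(20j² + 14j + 2) + 9, so r² ≡ 9 (mod 20).

(←) This fails: take r = 3. Then 3² = 9 ≡ 9 (mod 20), yet 3 ≡ 3 (mod 20), not 7.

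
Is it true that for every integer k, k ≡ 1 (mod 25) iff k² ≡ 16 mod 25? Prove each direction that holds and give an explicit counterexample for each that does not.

(⟹) This fails: take k = 1. Then 1 ≡ 1 (mod 25), but 1² = 1 ≡ 1 (mod 25), not 16.

(⟸) This fails: take k = 4. Then 4² = 16 ≡ 16 (mod 25), yet 4 ≡ 4 (mod 25), not 1.

Both directions fail.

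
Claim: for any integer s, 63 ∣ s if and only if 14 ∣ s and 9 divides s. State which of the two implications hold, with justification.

Only the converse holds.

(⟹) This fails: take s = 63. Certainly 63 ∣ 63, but 14 ∤ 63.

(⟸) Suppose 14 ∣ s and 9 ∣ s. Any common multiple of 14 and 9 is a multiple of their lcm; here gcd(14, 9) = 1, so lcm(14, 9) = 14·9 = 126, so 126 ∣ s. Since 63 ∣ 126, it follows that 63 ∣ s.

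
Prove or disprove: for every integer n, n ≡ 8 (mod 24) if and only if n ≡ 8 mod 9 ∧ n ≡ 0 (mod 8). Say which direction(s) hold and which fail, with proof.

(⇒) fails; (⇐) holds.

[⇒] This fails: n = 32 gives 32 ≡ 8 (mod 24) but 32 ≡ 5 (mod 9), so the conjunction on the right does not hold.

[⇐] Conversely, if n ≡ 8 (mod 9) and n ≡ 0 (mod 8), then by the Chinese remainder theorem n ≡ 8 (mod 72). Since 8 ≡ 8 (mod 24) and 24 ∣ 72, we get n ≡ 8 (mod 24).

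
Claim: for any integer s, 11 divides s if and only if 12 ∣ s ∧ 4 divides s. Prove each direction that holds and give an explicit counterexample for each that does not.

(⇒) This fails: take s = 11. Certainly 11 ∣ 11, but 12 ∤ 11.

(⇐) This fails: take s = 12. Both 12 ∣ 12 and 4 ∣ 12, yet 12 is not a multiple of 11 (since 12 = 1·11 + 1), so 11 ∤ 12.

Both directions fail.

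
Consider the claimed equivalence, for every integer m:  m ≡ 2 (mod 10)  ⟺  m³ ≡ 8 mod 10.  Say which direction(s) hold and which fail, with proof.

Forward direction. Suppose m ≡ 2 (mod 10). Write m = 10j + 2. Then (10j + 2)³ = 1000j³ + 600j² + 120j + 8 = 10(100j³ + 60j² + 12j) + 8, so m³ ≡ 8 (mod 10).

Converse. For the converse, argue contrapositively. If m ≢ 2 (mod 10), then m is congruent to one of 0, 1, 3, 4, 5, 6, 7, 8, 9 modulo 10, and these give m³ ≡ 0, 1, 7, 4, 5, 6, 3, 2, 9 respectively — never 8.

Both directions hold; the statement is true.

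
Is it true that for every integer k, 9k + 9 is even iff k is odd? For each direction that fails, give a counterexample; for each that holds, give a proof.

The biconditional holds.

[⇒] Suppose 9k + 9 is even. Since 9 is odd, 9k and k have the same parity, so 9k + 9 ≡ k + 9 (mod 2). As 9 is odd, 9k + 9 is even exactly when k is odd. Thus k is odd.

[⇐] Conversely, suppose k is odd; write k = 2j + 1. Then 9k + 9 = 9·(2j + 1) + 9 = 2·9j + 18, which is even.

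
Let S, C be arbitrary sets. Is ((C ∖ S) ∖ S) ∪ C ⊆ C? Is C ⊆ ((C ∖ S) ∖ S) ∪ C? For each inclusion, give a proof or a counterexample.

Both inclusions hold; the sets are equal.

(⟹) Let x ∈ ((C ∖ S) ∖ S) ∪ C. Then either x ∈ C and x ∉ S; or x ∈ S ∩ C. In each case x ∈ C, so ((C ∖ S) ∖ S) ∪ C ⊆ C.

(⟸) Let x ∈ C. Then either x ∈ C and x ∉ S; or x ∈ S ∩ C. In each case x ∈ ((C ∖ S) ∖ S) ∪ C, so C ⊆ ((C ∖ S) ∖ S) ∪ C.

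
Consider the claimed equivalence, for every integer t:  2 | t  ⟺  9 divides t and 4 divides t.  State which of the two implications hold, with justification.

Only the converse holds.

Forward direction. This fails: take t = 2. Certainly 2 ∣ 2, but 9 ∤ 2.

Converse. Suppose 9 ∣ t and 4 ∣ t. Any common multiple of 9 and 4 is a multiple of their lcm; here gcd(9, 4) = 1, so lcm(9, 4) = 9·4 = 36, so 36 ∣ t. Since 2 ∣ 36, it follows that 2 ∣ t.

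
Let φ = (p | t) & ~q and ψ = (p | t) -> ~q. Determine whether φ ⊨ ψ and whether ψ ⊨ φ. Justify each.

(⇐) This fails. Under t = F, q = F, p = F, the left side is false but the right side is true.

(⇒) Assume the antecedent. If t is true, the antecedent forces (t = T, q = F, p = F) or (t = T, q = F, p = T), and (p | t) -> ~q holds there. If t is false, the antecedent forces (t = F, q = F, p = T), and (p | t) -> ~q holds there. Either way (p | t) -> ~q holds.

Only the forward implication holds.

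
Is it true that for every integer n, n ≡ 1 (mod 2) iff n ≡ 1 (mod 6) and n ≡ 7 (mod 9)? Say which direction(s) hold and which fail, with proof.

[⇒] This fails: n = 1 gives 1 ≡ 1 (mod 2) but 1 ≡ 1 (mod 9), so the conjunction on the right does not hold.

[⇐] Conversely, if n ≡ 1 (mod 6) and n ≡ 7 (mod 9), then by the Chinese remainder theorem n ≡ 7 (mod 18). Since 7 ≡ 1 (mod 2) and 2 ∣ 18, we get n ≡ 1 (mod 2).

Only the converse holds.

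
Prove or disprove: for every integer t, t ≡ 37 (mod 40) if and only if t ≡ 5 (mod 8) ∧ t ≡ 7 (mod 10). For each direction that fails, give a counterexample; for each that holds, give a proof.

[⇐] If t ≡ 5 (mod 8) and t ≡ 7 (mod 10), then by the Chinese remainder theorem t ≡ 37 (mod 40). This is exactly t ≡ 37 (mod 40).

[⇒] Suppose t ≡ 37 (mod 40); write t = 40j + 37. Since 8 ∣ 40, reducing mod 8 gives t ≡ 37 ≡ 5 (mod 8); since 10 ∣ 40, reducing mod 10 gives t ≡ 37 ≡ 7 (mod 10).

Equivalent; both directions hold.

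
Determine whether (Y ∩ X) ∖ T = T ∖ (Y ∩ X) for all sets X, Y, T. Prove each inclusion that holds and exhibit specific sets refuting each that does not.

Neither inclusion holds.

(⟹) This inclusion fails. Take X = {1}, Y = {1}, T = ∅; then 1 ∈ (Y ∩ X) ∖ T but 1 ∉ T ∖ (Y ∩ X).

(⟸) This inclusion fails. Take X = ∅, Y = ∅, T = {1}; then 1 ∈ T ∖ (Y ∩ X) but 1 ∉ (Y ∩ X) ∖ T.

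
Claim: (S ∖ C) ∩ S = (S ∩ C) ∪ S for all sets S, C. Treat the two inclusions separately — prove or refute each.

(⊆) Let x ∈ (S ∖ C) ∩ S. Then x ∈ S and x ∉ C, from which x ∈ (S ∩ C) ∪ S.

(⊇) This inclusion fails. Take S = {1}, C = {1}; then 1 ∈ (S ∩ C) ∪ S but 1 ∉ (S ∖ C) ∩ S.

Only the forward inclusion holds.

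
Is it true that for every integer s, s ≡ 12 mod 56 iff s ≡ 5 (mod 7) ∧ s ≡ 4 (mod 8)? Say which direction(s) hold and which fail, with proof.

Equivalent; both directions hold.

(→) Suppose s ≡ 12 (mod 56); write s = 56j + 12. Since 7 ∣ 56, reducing mod 7 gives s ≡ 12 ≡ 5 (mod 7); since 8 ∣ 56, reducing mod 8 gives s ≡ 12 ≡ 4 (mod 8).

(←) Conversely, if s ≡ 5 (mod 7) and s ≡ 4 (mod 8), then by the Chinese remainder theorem s ≡ 12 (mod 56). This is exactly s ≡ 12 (mod 56).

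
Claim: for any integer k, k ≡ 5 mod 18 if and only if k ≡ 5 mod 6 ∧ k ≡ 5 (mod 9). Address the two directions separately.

Forward direction. Suppose k ≡ 5 (mod 18); write k = 18j + 5. Since 6 ∣ 18, reducing mod 6 gives k ≡ 5 (mod 6); since 9 ∣ 18, reducing mod 9 gives k ≡ 5 (mod 9).

Converse. If k ≡ 5 (mod 6) and k ≡ 5 (mod 9), then by the Chinese remainder theorem k ≡ 5 (mod 18). This is exactly k ≡ 5 (mod 18).

The biconditional holds.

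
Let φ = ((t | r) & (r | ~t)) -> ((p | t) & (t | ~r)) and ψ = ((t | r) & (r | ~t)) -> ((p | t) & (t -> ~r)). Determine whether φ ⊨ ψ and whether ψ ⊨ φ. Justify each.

(⟹) This fails. Under r = T, t = T, p = F, the left side is true but the right side is false.

(⟸) This fails. Under r = T, t = F, p = T, the left side is false but the right side is true.

Both directions fail.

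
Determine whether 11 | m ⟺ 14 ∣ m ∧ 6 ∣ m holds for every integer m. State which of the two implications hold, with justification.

Neither implication holds.

(⟹) This fails: take m = 11. Certainly 11 ∣ 11, but 14 ∤ 11.

(⟸) This fails: take m = 42. Both 14 ∣ 42 and 6 ∣ 42, yet 42 is not a multiple of 11 (since 42 = 3·11 + 9), so 11 ∤ 42.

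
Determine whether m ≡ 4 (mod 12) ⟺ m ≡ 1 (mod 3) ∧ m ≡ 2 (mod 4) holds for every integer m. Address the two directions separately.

Neither implication holds.

[⇒] This fails: m = 4 gives 4 ≡ 4 (mod 12) but 4 ≡ 0 (mod 4), so the conjunction on the right does not hold.

[⇐] This fails: m = 10 satisfies both congruences on the right (10 ≡ 1 mod 3 and 10 ≡ 2 mod 4) yet 10 ≡ 10 (mod 12), not 4.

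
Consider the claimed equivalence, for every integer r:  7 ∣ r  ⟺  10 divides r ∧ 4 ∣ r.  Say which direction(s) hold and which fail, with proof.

Both directions fail.

[⇒] This fails: take r = 7. Certainly 7 ∣ 7, but 10 ∤ 7.

[⇐] This fails: take r = 20. Both 10 ∣ 20 and 4 ∣ 20, yet 20 is not a multiple of 7 (since 20 = 2·7 + 6), so 7 ∤ 20.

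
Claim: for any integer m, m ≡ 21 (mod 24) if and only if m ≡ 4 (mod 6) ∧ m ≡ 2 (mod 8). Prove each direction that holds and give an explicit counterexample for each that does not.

Neither implication holds.

(→) This fails: m = 21 gives 21 ≡ 21 (mod 24) but 21 ≡ 3 (mod 6), so the conjunction on the right does not hold.

(←) This fails: m = 10 satisfies both congruences on the right (10 ≡ 4 mod 6 and 10 ≡ 2 mod 8) yet 10 ≡ 10 (mod 24), not 21.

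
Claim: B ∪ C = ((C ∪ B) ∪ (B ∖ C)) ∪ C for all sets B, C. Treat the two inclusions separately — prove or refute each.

Both inclusions hold.

(⊆) Let x ∈ B ∪ C. Then either x ∈ B and x ∉ C; or x ∈ C and x ∉ B; or x ∈ B ∩ C. In each case x ∈ ((C ∪ B) ∪ (B ∖ C)) ∪ C, so B ∪ C ⊆ ((C ∪ B) ∪ (B ∖ C)) ∪ C.

(⊇) Let x ∈ ((C ∪ B) ∪ (B ∖ C)) ∪ C. Then either x ∈ B and x ∉ C; or x ∈ C and x ∉ B; or x ∈ B ∩ C. In each case x ∈ B ∪ C, so ((C ∪ B) ∪ (B ∖ C)) ∪ C ⊆ B ∪ C.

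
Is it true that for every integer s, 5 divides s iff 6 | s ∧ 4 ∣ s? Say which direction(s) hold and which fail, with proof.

Neither implication holds.

(⇒) This fails: take s = 5. Certainly 5 ∣ 5, but 6 ∤ 5.

(⇐) This fails: take s = 12. Both 6 ∣ 12 and 4 ∣ 12, yet 12 is not a multiple of 5 (since 12 = 2·5 + 2), so 5 ∤ 12.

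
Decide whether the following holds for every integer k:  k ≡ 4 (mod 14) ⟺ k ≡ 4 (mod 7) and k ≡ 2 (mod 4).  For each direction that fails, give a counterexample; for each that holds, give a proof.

The forward direction fails; the converse holds.

Forward direction. This fails: k = 4 gives 4 ≡ 4 (mod 14) but 4 ≡ 0 (mod 4), so the conjunction on the right does not hold.

Converse. If k ≡ 4 (mod 7) and k ≡ 2 (mod 4), then by the Chinese remainder theorem k ≡ 18 (mod 28). Since 18 ≡ 4 (mod 14) and 14 ∣ 28, we get k ≡ 4 (mod 14).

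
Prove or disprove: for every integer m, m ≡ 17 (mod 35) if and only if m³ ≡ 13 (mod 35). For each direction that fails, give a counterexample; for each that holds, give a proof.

Converse. This fails: take m = 12. Then 12³ = 1728 ≡ 13 (mod 35), yet 12 ≡ 12 (mod 35), not 17.

Forward direction. Suppose m ≡ 17 (mod 35). Write m = 35j + 17. Then (35j + 17)³ = 42875j³ + 62475j² + 30345j + 4913 = 35(1225j³ + 1785j² + 867j + 140) + 13, so m³ ≡ 13 (mod 35).

(⇒) holds; (⇐) fails.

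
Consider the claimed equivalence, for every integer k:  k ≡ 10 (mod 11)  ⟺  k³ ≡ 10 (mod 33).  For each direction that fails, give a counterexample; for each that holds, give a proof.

Forward direction. This fails: take k = 21. Then 21 ≡ 10 (mod 11), but 21³ = 9261 ≡ 21 (mod 33), not 10.

Converse. The residues r modulo 33 with r³ ≡ 10 (mod 33) are exactly {10}, and each is ≡ 10 (mod 11).

Only the converse holds.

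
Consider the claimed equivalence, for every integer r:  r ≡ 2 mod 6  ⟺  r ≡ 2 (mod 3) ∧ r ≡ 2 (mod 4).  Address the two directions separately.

[⇒] This fails: r = 8 gives 8 ≡ 2 (mod 6) but 8 ≡ 0 (mod 4), so the conjunction on the right does not hold.

[⇐] Conversely, if r ≡ 2 (mod 3) and r ≡ 2 (mod 4), then by the Chinese remainder theorem r ≡ 2 (mod 12). Since 2 ≡ 2 (mod 6) and 6 ∣ 12, we get r ≡ 2 (mod 6).

The forward direction fails; the converse holds.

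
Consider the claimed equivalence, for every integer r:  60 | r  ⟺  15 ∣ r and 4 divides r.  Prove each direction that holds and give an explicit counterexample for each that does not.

(⇒) If 60 ∣ r, write r = 60q. Since 60 = 4·15, r = 15·(4q), so 15 ∣ r; and since 60 = 15·4, r = 4·(15q), so 4 ∣ r.

(⇐) Suppose 15 ∣ r and 4 ∣ r. Any common multiple of 15 and 4 is a multiple of their lcm; here gcd(15, 4) = 1, so lcm(15, 4) = 15·4 = 60, so 60 ∣ r.

The biconditional holds.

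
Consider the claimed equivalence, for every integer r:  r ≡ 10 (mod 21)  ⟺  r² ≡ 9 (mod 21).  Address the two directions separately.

Neither direction holds.

(→) This fails: take r = 10. Then 10 ≡ 10 (mod 21), but 10² = 100 ≡ 16 (mod 21), not 9.

(←) This fails: take r = 3. Then 3² = 9 ≡ 9 (mod 21), yet 3 ≡ 3 (mod 21), not 10.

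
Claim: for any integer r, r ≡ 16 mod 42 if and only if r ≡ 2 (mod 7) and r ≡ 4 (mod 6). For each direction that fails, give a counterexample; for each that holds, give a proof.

Both implications hold.

(⇒) Suppose r ≡ 16 (mod 42); write r = 42j + 16. Since 7 ∣ 42, reducing mod 7 gives r ≡ 16 ≡ 2 (mod 7); since 6 ∣ 42, reducing mod 6 gives r ≡ 16 ≡ 4 (mod 6).

(⇐) Conversely, if r ≡ 2 (mod 7) and r ≡ 4 (mod 6), then by the Chinese remainder theorem r ≡ 16 (mod 42). This is exactly r ≡ 16 (mod 42).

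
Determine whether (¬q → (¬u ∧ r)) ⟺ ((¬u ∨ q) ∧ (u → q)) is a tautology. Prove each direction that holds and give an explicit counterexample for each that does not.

(⇒) Assume the antecedent. If q is true, (¬u ∨ q) ∧ (u → q) reduces to true regardless of the other variables. If q is false, the antecedent forces (q = F, u = F, r = T), and (¬u ∨ q) ∧ (u → q) holds there. Either way (¬u ∨ q) ∧ (u → q) holds.

(⇐) This fails. Under q = F, u = F, r = F, the left side is false but the right side is true.

Only the forward direction holds.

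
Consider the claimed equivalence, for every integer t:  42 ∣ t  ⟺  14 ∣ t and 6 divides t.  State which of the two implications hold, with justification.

The biconditional holds.

(⟹) If 42 ∣ t, write t = 42q. Since 42 = 3·14, t = 14·(3q), so 14 ∣ t; and since 42 = 7·6, t = 6·(7q), so 6 ∣ t.

(⟸) Suppose 14 ∣ t and 6 ∣ t. Any common multiple of 14 and 6 is a multiple of their lcm; here lcm(14, 6) = 14·6/gcd(14, 6) = 84/2 = 42, so 42 ∣ t.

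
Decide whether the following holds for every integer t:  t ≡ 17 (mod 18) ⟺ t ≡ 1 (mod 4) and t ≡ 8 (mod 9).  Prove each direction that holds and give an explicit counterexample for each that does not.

Only the reverse direction holds.

[⇒] This fails: t = 35 gives 35 ≡ 17 (mod 18) but 35 ≡ 3 (mod 4), so the conjunction on the right does not hold.

[⇐] Conversely, if t ≡ 1 (mod 4) and t ≡ 8 (mod 9), then by the Chinese remainder theorem t ≡ 17 (mod 36). Since 17 ≡ 17 (mod 18) and 18 ∣ 36, we get t ≡ 17 (mod 18).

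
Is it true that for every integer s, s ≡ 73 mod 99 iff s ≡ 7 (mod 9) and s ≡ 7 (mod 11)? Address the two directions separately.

[⇒] This fails: s = 73 gives 73 ≡ 73 (mod 99) but 73 ≡ 1 (mod 9), so the conjunction on the right does not hold.

[⇐] This fails: s = 7 satisfies both congruences on the right (7 ≡ 7 mod 9 and 7 ≡ 7 mod 11) yet 7 ≡ 7 (mod 99), not 73.

Neither direction holds.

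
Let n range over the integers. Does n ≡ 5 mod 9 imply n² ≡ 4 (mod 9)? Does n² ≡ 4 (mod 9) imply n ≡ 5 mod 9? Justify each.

(⇒) This fails: take n = 5. Then 5 ≡ 5 (mod 9), but 5² = 25 ≡ 7 (mod 9), not 4.

(⇐) This fails: take n = 2. Then 2² = 4 ≡ 4 (mod 9), yet 2 ≡ 2 (mod 9), not 5.

(⇒) fails and (⇐) fails.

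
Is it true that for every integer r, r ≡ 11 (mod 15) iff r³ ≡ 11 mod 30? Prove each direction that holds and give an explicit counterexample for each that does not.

(←) The residues r modulo 30 with r³ ≡ 11 (mod 30) are exactly {11}, and each is ≡ 11 (mod 15).

(→) This fails: take r = 26. Then 26 ≡ 11 (mod 15), but 26³ = 17576 ≡ 26 (mod 30), not 11.

(⇒) fails; (⇐) holds.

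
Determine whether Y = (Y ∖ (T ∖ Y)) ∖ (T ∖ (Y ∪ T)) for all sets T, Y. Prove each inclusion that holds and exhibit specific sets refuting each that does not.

Both inclusions hold.

Forward inclusion. Let x ∈ Y. Then either x ∈ Y and x ∉ T; or x ∈ T ∩ Y. In each case x ∈ (Y ∖ (T ∖ Y)) ∖ (T ∖ (Y ∪ T)), so Y ⊆ (Y ∖ (T ∖ Y)) ∖ (T ∖ (Y ∪ T)).

Reverse inclusion. Let x ∈ (Y ∖ (T ∖ Y)) ∖ (T ∖ (Y ∪ T)). Then either x ∈ Y and x ∉ T; or x ∈ T ∩ Y. In each case x ∈ Y, so (Y ∖ (T ∖ Y)) ∖ (T ∖ (Y ∪ T)) ⊆ Y.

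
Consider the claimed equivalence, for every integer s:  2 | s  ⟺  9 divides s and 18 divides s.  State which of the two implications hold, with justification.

Only the converse holds.

[⇐] Suppose 9 ∣ s and 18 ∣ s. Any common multiple of 9 and 18 is a multiple of their lcm; here lcm(9, 18) = 9·18/gcd(9, 18) = 162/9 = 18, so 18 ∣ s. Since 2 ∣ 18, it follows that 2 ∣ s.

[⇒] This fails: take s = 2. Certainly 2 ∣ 2, but 9 ∤ 2.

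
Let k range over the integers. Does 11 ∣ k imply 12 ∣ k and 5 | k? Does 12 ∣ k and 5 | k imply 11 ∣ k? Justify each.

Neither implication holds.

[⇒] This fails: take k = 11. Certainly 11 ∣ 11, but 12 ∤ 11.

[⇐] This fails: take k = 60. Both 12 ∣ 60 and 5 ∣ 60, yet 60 is not a multiple of 11 (since 60 = 5·11 + 5), so 11 ∤ 60.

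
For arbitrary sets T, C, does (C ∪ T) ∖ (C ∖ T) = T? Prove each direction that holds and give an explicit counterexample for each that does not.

Both inclusions hold; the sets are equal.

Forward inclusion. Let x ∈ (C ∪ T) ∖ (C ∖ T). Then either x ∈ T and x ∉ C; or x ∈ T ∩ C. In each case x ∈ T, so (C ∪ T) ∖ (C ∖ T) ⊆ T.

Reverse inclusion. Let x ∈ T. Then either x ∈ T and x ∉ C; or x ∈ T ∩ C. In each case x ∈ (C ∪ T) ∖ (C ∖ T), so T ⊆ (C ∪ T) ∖ (C ∖ T).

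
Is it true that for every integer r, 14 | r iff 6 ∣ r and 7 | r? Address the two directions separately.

Not equivalent: only (⇐) holds.

(⟹) This fails: take r = 14. Certainly 14 ∣ 14, but 6 ∤ 14.

(⟸) Suppose 6 ∣ r and 7 ∣ r. Any common multiple of 6 and 7 is a multiple of their lcm; here gcd(6, 7) = 1, so lcm(6, 7) = 6·7 = 42, so 42 ∣ r. Since 14 ∣ 42, it follows that 14 ∣ r.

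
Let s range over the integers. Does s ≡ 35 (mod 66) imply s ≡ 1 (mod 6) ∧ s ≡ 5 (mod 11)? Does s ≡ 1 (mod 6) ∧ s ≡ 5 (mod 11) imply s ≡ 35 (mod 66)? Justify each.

(→) This fails: s = 35 gives 35 ≡ 35 (mod 66) but 35 ≡ 5 (mod 6), so the conjunction on the right does not hold.

(←) This fails: s = 49 satisfies both congruences on the right (49 ≡ 1 mod 6 and 49 ≡ 5 mod 11) yet 49 ≡ 49 (mod 66), not 35.

Neither direction holds.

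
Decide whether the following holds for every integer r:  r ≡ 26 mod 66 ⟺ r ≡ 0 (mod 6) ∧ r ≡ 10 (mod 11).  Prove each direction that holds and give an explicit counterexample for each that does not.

(→) This fails: r = 26 gives 26 ≡ 26 (mod 66) but 26 ≡ 2 (mod 6), so the conjunction on the right does not hold.

(←) This fails: r = 54 satisfies both congruences on the right (54 ≡ 0 mod 6 and 54 ≡ 10 mod 11) yet 54 ≡ 54 (mod 66), not 26.

Neither implication holds.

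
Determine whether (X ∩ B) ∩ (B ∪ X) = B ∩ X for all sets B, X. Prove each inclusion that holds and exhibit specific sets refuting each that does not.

Reverse inclusion. Let x ∈ B ∩ X. Then x ∈ B ∩ X, from which x ∈ (X ∩ B) ∩ (B ∪ X).

Forward inclusion. Let x ∈ (X ∩ B) ∩ (B ∪ X). Then x ∈ B ∩ X, from which x ∈ B ∩ X.

Both inclusions hold.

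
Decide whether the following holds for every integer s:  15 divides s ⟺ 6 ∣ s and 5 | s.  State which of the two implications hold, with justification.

(⟹) This fails: take s = 15. Certainly 15 ∣ 15, but 6 ∤ 15.

(⟸) Suppose 6 ∣ s and 5 ∣ s. Any common multiple of 6 and 5 is a multiple of their lcm; here gcd(6, 5) = 1, so lcm(6, 5) = 6·5 = 30, so 30 ∣ s. Since 15 ∣ 30, it follows that 15 ∣ s.

Only the reverse direction holds.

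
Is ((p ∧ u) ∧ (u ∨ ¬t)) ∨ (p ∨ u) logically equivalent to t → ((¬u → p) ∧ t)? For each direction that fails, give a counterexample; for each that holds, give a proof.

[⇒] Assume the antecedent. If u is true, t → ((¬u → p) ∧ t) reduces to true regardless of the other variables. If u is false, the antecedent forces (u = F, t = F, p = T) or (u = F, t = T, p = T), and t → ((¬u → p) ∧ t) holds there. Either way t → ((¬u → p) ∧ t) holds.

[⇐] This fails. Under u = F, t = F, p = F, the left side is false but the right side is true.

Not equivalent: only (⇒) holds.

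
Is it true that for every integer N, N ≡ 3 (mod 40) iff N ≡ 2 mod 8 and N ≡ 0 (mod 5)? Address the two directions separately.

Neither direction holds.

[⇒] This fails: N = 3 gives 3 ≡ 3 (mod 40) but 3 ≡ 3 (mod 8), so the conjunction on the right does not hold.

[⇐] This fails: N = 10 satisfies both congruences on the right (10 ≡ 2 mod 8 and 10 ≡ 0 mod 5) yet 10 ≡ 10 (mod 40), not 3.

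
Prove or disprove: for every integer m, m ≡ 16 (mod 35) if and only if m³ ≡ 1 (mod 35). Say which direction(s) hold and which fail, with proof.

Only the forward implication holds.

(→) Suppose m ≡ 16 (mod 35). Write m = 35j + 16. Then (35j + 16)³ = 42875j³ + 58800j² + 26880j + 4096 = 35(1225j³ + 1680j² + 768j + 117) + 1, so m³ ≡ 1 (mod 35).

(←) This fails: take m = 1. Then 1³ = 1 ≡ 1 (mod 35), yet 1 ≡ 1 (mod 35), not 16.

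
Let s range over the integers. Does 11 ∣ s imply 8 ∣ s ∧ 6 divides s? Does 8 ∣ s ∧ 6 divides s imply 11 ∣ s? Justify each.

(⟹) This fails: take s = 11. Certainly 11 ∣ 11, but 8 ∤ 11.

(⟸) This fails: take s = 24. Both 8 ∣ 24 and 6 ∣ 24, yet 24 is not a multiple of 11 (since 24 = 2·11 + 2), so 11 ∤ 24.

Neither implication holds.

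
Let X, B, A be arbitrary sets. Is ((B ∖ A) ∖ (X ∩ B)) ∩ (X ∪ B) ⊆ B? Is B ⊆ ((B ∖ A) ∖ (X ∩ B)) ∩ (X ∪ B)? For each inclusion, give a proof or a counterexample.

(⟹) Let x ∈ ((B ∖ A) ∖ (X ∩ B)) ∩ (X ∪ B). Then x ∈ B and x ∉ X, A, from which x ∈ B.

(⟸) This inclusion fails. Take X = {1}, B = {1}, A = ∅; then 1 ∈ B but 1 ∉ ((B ∖ A) ∖ (X ∩ B)) ∩ (X ∪ B).

Only the forward inclusion holds.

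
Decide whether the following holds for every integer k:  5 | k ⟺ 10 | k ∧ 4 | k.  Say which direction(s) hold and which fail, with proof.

(→) This fails: take k = 5. Certainly 5 ∣ 5, but 10 ∤ 5.

(←) Suppose 10 ∣ k and 4 ∣ k. Any common multiple of 10 and 4 is a multiple of their lcm; here lcm(10, 4) = 10·4/gcd(10, 4) = 40/2 = 20, so 20 ∣ k. Since 5 ∣ 20, it follows that 5 ∣ k.

Only the converse holds.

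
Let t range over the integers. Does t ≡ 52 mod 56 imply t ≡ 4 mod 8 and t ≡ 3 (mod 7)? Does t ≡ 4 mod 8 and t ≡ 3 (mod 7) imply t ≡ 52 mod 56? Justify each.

(→) Suppose t ≡ 52 (mod 56); write t = 56j + 52. Since 8 ∣ 56, reducing mod 8 gives t ≡ 52 ≡ 4 (mod 8); since 7 ∣ 56, reducing mod 7 gives t ≡ 52 ≡ 3 (mod 7).

(←) Conversely, if t ≡ 4 (mod 8) and t ≡ 3 (mod 7), then by the Chinese remainder theorem t ≡ 52 (mod 56). This is exactly t ≡ 52 (mod 56).

The biconditional holds.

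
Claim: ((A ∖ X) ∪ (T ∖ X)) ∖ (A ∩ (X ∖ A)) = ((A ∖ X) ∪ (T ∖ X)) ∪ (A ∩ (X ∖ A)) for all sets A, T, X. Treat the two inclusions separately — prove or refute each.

Both inclusions hold.

(⟹) Let x ∈ ((A ∖ X) ∪ (T ∖ X)) ∖ (A ∩ (X ∖ A)). Then either x ∈ A and x ∉ T, X; or x ∈ T and x ∉ A, X; or x ∈ A ∩ T and x ∉ X. In each case x ∈ ((A ∖ X) ∪ (T ∖ X)) ∪ (A ∩ (X ∖ A)), so ((A ∖ X) ∪ (T ∖ X)) ∖ (A ∩ (X ∖ A)) ⊆ ((A ∖ X) ∪ (T ∖ X)) ∪ (A ∩ (X ∖ A)).

(⟸) Let x ∈ ((A ∖ X) ∪ (T ∖ X)) ∪ (A ∩ (X ∖ A)). Then either x ∈ A and x ∉ T, X; or x ∈ T and x ∉ A, X; or x ∈ A ∩ T and x ∉ X. In each case x ∈ ((A ∖ X) ∪ (T ∖ X)) ∖ (A ∩ (X ∖ A)), so ((A ∖ X) ∪ (T ∖ X)) ∪ (A ∩ (X ∖ A)) ⊆ ((A ∖ X) ∪ (T ∖ X)) ∖ (A ∩ (X ∖ A)).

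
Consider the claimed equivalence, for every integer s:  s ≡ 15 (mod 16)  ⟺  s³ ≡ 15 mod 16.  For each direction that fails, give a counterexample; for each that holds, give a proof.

The biconditional holds.

(⇒) Suppose s ≡ 15 (mod 16). Write s = 16j + 15. Then (16j + 15)³ = 4096j³ + 11520j² + 10800j + 3375 = 16(256j³ + 720j² + 675j + 210) + 15, so s³ ≡ 15 (mod 16).

(⇐) Conversely, suppose s³ ≡ 15 (mod 16). The only residue r in {0, …, 15} with r³ ≡ 15 (mod 16) is r = 15, so s ≡ 15 (mod 16).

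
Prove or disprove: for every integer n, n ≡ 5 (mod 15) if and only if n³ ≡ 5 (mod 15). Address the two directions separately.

Both directions hold; the statement is true.

(⟹) Suppose n ≡ 5 (mod 15). Write n = 15j + 5. Then (15j + 5)³ = 3375j³ + 3375j² + 1125j + 125 = 15(225j³ + 225j² + 75j + 8) + 5, so n³ ≡ 5 (mod 15).

(⟸) Conversely, suppose n³ ≡ 5 (mod 15). The only residue r in {0, …, 14} with r³ ≡ 5 (mod 15) is r = 5, so n ≡ 5 (mod 15).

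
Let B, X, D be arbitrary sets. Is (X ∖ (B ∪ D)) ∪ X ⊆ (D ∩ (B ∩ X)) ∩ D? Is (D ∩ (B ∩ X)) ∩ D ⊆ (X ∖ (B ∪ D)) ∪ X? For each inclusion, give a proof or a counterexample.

The sets are not equal: only the reverse inclusion holds.

(⊇) Let x ∈ (D ∩ (B ∩ X)) ∩ D. Then x ∈ B ∩ X ∩ D, from which x ∈ (X ∖ (B ∪ D)) ∪ X.

(⊆) This inclusion fails. Take B = ∅, X = {1}, D = ∅; then 1 ∈ (X ∖ (B ∪ D)) ∪ X but 1 ∉ (D ∩ (B ∩ X)) ∩ D.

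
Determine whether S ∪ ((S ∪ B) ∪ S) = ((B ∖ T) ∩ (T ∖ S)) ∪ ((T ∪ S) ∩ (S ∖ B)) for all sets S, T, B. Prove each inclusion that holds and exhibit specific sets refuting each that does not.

(⟹) This inclusion fails. Take S = ∅, T = ∅, B = {1}; then 1 ∈ S ∪ ((S ∪ B) ∪ S) but 1 ∉ ((B ∖ T) ∩ (T ∖ S)) ∪ ((T ∪ S) ∩ (S ∖ B)).

(⟸) Let x ∈ ((B ∖ T) ∩ (T ∖ S)) ∪ ((T ∪ S) ∩ (S ∖ B)). Then either x ∈ S and x ∉ T, B; or x ∈ S ∩ T and x ∉ B. In each case x ∈ S ∪ ((S ∪ B) ∪ S), so ((B ∖ T) ∩ (T ∖ S)) ∪ ((T ∪ S) ∩ (S ∖ B)) ⊆ S ∪ ((S ∪ B) ∪ S).

(⊆) fails; (⊇) holds.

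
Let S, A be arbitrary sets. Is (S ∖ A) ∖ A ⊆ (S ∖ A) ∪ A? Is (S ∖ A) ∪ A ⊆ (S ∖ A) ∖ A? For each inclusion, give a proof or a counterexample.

(⊆) holds; (⊇) fails.

(⟹) Let x ∈ (S ∖ A) ∖ A. Then x ∈ S and x ∉ A, from which x ∈ (S ∖ A) ∪ A.

(⟸) This inclusion fails. Take S = ∅, A = {1}; then 1 ∈ (S ∖ A) ∪ A but 1 ∉ (S ∖ A) ∖ A.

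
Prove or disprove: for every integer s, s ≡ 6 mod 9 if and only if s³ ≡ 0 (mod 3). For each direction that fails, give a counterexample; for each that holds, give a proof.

[⇒] Suppose s ≡ 6 (mod 9). Then s³ ≡ 6³ = 216 (mod 9), and since 3 ∣ 9, also s³ ≡ 0 (mod 3).

[⇐] This fails: take s = 0. Then 0³ = 0 ≡ 0 (mod 3), yet 0 ≡ 0 (mod 9), not 6.

Only the forward implication holds.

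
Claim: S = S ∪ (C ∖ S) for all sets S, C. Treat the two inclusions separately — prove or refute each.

Forward inclusion. Let x ∈ S. Then either x ∈ S and x ∉ C; or x ∈ S ∩ C. In each case x ∈ S ∪ (C ∖ S), so S ⊆ S ∪ (C ∖ S).

Reverse inclusion. This inclusion fails. Take S = ∅, C = {1}; then 1 ∈ S ∪ (C ∖ S) but 1 ∉ S.

The sets are not equal: only the forward inclusion holds.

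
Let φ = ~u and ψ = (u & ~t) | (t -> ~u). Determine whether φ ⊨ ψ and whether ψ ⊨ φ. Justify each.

Only the forward implication holds.

Forward direction. Assume the antecedent. If t is true, the antecedent forces (t = T, u = F), and (u & ~t) | (t -> ~u) holds there. If t is false, (u & ~t) | (t -> ~u) reduces to true regardless of the other variables. Either way (u & ~t) | (t -> ~u) holds.

Converse. This fails. Under t = F, u = T, the left side is false but the right side is true.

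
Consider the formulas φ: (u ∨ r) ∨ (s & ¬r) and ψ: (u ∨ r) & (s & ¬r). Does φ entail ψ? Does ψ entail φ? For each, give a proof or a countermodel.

(⟹) This fails. Under r = T, u = F, s = F, the left side is true but the right side is false.

(⟸) Assume the antecedent. If r is true, the antecedent cannot hold. If r is false, the antecedent forces (r = F, u = T, s = T), and (u ∨ r) ∨ (s & ¬r) holds there. Either way (u ∨ r) ∨ (s & ¬r) holds.

(⇒) fails; (⇐) holds.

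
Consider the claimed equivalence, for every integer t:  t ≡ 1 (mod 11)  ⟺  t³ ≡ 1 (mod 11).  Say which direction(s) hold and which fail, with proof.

Equivalent; both directions hold.

[⇒] Suppose t ≡ 1 (mod 11). Write t = 11j + 1. Then (11j + 1)³ = 1331j³ + 363j² + 33j + 1 = 11(121j³ + 33j² + 3j) + 1, so t³ ≡ 1 (mod 11).

[⇐] For the converse, argue contrapositively. If t ≢ 1 (mod 11), then t is congruent to one of 0, 2, 3, 4, 5, 6, 7, 8, 9, 10 modulo 11, and these give t³ ≡ 0, 8, 5, 9, 4, 7, 2, 6, 3, 10 respectively — never 1.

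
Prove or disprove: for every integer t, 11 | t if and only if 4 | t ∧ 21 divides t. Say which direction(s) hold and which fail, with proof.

[⇒] This fails: take t = 11. Certainly 11 ∣ 11, but 4 ∤ 11.

[⇐] This fails: take t = 84. Both 4 ∣ 84 and 21 ∣ 84, yet 84 is not a multiple of 11 (since 84 = 7·11 + 7), so 11 ∤ 84.

Neither implication holds.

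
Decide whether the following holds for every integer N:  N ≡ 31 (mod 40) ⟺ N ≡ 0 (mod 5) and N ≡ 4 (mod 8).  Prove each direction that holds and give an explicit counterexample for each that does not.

Neither direction holds.

[⇒] This fails: N = 31 gives 31 ≡ 31 (mod 40) but 31 ≡ 1 (mod 5), so the conjunction on the right does not hold.

[⇐] This fails: N = 20 satisfies both congruences on the right (20 ≡ 0 mod 5 and 20 ≡ 4 mod 8) yet 20 ≡ 20 (mod 40), not 31.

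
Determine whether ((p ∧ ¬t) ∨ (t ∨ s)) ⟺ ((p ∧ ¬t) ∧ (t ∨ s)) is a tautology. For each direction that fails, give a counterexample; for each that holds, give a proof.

(⟹) This fails. Under p = T, t = F, s = F, the left side is true but the right side is false.

(⟸) Assume the antecedent. If p is true, (p ∧ ¬t) ∨ (t ∨ s) reduces to true regardless of the other variables. If p is false, the antecedent cannot hold. Either way (p ∧ ¬t) ∨ (t ∨ s) holds.

Not equivalent: only (⇐) holds.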